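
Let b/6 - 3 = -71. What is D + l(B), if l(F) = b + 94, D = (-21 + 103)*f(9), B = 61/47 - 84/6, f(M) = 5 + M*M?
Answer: 6738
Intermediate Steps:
f(M) = 5 + M**2
b = -408 (b = 18 + 6*(-71) = 18 - 426 = -408)
B = -597/47 (B = 61*(1/47) - 84*1/6 = 61/47 - 14 = -597/47 ≈ -12.702)
D = 7052 (D = (-21 + 103)*(5 + 9**2) = 82*(5 + 81) = 82*86 = 7052)
l(F) = -314 (l(F) = -408 + 94 = -314)
D + l(B) = 7052 - 314 = 6738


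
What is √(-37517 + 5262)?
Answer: I*√32255 ≈ 179.6*I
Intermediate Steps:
√(-37517 + 5262) = √(-32255) = I*√32255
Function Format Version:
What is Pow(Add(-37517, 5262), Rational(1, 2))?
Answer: Mul(I, Pow(32255, Rational(1, 2))) ≈ Mul(179.60, I)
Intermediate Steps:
Pow(Add(-37517, 5262), Rational(1, 2)) = Pow(-32255, Rational(1, 2)) = Mul(I, Pow(32255, Rational(1, 2)))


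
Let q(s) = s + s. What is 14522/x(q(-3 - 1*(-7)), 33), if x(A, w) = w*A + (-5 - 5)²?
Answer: 7261/182 ≈ 39.896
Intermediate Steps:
q(s) = 2*s
x(A, w) = 100 + A*w (x(A, w) = A*w + (-10)² = A*w + 100 = 100 + A*w)
14522/x(q(-3 - 1*(-7)), 33) = 14522/(100 + (2*(-3 - 1*(-7)))*33) = 14522/(100 + (2*(-3 + 7))*33) = 14522/(100 + (2*4)*33) = 14522/(100 + 8*33) = 14522/(100 + 264) = 14522/364 = 14522*(1/364) = 7261/182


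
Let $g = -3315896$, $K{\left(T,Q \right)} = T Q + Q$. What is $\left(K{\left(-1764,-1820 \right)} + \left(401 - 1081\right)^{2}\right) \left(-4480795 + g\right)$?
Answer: $-28622120462460$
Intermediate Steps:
$K{\left(T,Q \right)} = Q + Q T$ ($K{\left(T,Q \right)} = Q T + Q = Q + Q T$)
$\left(K{\left(-1764,-1820 \right)} + \left(401 - 1081\right)^{2}\right) \left(-4480795 + g\right) = \left(- 1820 \left(1 - 1764\right) + \left(401 - 1081\right)^{2}\right) \left(-4480795 - 3315896\right) = \left(\left(-1820\right) \left(-1763\right) + \left(-680\right)^{2}\right) \left(-7796691\right) = \left(3208660 + 462400\right) \left(-7796691\right) = 3671060 \left(-7796691\right) = -28622120462460$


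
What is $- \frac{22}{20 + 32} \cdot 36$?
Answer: $- \frac{198}{13} \approx -15.231$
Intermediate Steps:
$- \frac{22}{20 + 32} \cdot 36 = - \frac{22}{52} \cdot 36 = \left(-22\right) \frac{1}{52} \cdot 36 = \left(- \frac{11}{26}\right) 36 = - \frac{198}{13}$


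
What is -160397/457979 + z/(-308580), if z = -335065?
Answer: 20791485475/28264631964 ≈ 0.73560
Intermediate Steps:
-160397/457979 + z/(-308580) = -160397/457979 - 335065/(-308580) = -160397*1/457979 - 335065*(-1/308580) = -160397/457979 + 67013/61716 = 20791485475/28264631964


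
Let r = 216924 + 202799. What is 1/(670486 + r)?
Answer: 1/1090209 ≈ 9.1726e-7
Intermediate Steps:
r = 419723
1/(670486 + r) = 1/(670486 + 419723) = 1/1090209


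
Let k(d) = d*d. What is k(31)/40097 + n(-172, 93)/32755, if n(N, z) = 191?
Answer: 39136082/1313377235 ≈ 0.029798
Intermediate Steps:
k(d) = d²
k(31)/40097 + n(-172, 93)/32755 = 31²/40097 + 191/32755 = 961*(1/40097) + 191*(1/32755) = 961/40097 + 191/32755 = 39136082/1313377235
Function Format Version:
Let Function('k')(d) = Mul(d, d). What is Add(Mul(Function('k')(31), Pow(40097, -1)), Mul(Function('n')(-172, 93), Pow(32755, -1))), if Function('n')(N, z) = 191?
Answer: Rational(39136082, 1313377235) ≈ 0.029798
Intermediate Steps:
Function('k')(d) = Pow(d, 2)
Add(Mul(Function('k')(31), Pow(40097, -1)), Mul(Function('n')(-172, 93), Pow(32755, -1))) = Add(Mul(Pow(31, 2), Pow(40097, -1)), Mul(191, Pow(32755, -1))) = Add(Mul(961, Rational(1, 40097)), Mul(191, Rational(1, 32755))) = Add(Rational(961, 40097), Rational(191, 32755)) = Rational(39136082, 1313377235)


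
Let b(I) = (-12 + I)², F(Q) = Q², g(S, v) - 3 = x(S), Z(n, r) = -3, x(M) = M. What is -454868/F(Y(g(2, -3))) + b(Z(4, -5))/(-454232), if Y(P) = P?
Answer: -206615607001/11355800 ≈ -18195.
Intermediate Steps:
g(S, v) = 3 + S
-454868/F(Y(g(2, -3))) + b(Z(4, -5))/(-454232) = -454868/(3 + 2)² + (-12 - 3)²/(-454232) = -454868/(5²) + (-15)²*(-1/454232) = -454868/25 + 225*(-1/454232) = -454868*1/25 - 225/454232 = -454868/25 - 225/454232 = -206615607001/11355800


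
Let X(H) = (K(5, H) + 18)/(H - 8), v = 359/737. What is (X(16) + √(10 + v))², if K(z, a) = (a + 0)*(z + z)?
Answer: 5961441/11792 + 89*√5696273/1474 ≈ 649.66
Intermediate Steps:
v = 359/737 (v = 359*(1/737) = 359/737 ≈ 0.48711)
K(z, a) = 2*a*z (K(z, a) = a*(2*z) = 2*a*z)
X(H) = (18 + 10*H)/(-8 + H) (X(H) = (2*H*5 + 18)/(H - 8) = (10*H + 18)/(-8 + H) = (18 + 10*H)/(-8 + H))
(X(16) + √(10 + v))² = (2*(9 + 5*16)/(-8 + 16) + √(10 + 359/737))² = (2*(9 + 80)/8 + √(7729/737))² = (2*(⅛)*89 + √5696273/737)² = (89/4 + √5696273/737)²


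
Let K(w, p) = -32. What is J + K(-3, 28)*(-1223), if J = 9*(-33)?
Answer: 38839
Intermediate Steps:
J = -297
J + K(-3, 28)*(-1223) = -297 - 32*(-1223) = -297 + 39136 = 38839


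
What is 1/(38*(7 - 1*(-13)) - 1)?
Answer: 1/759 ≈ 0.0013175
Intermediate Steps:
1/(38*(7 - 1*(-13)) - 1) = 1/(38*(7 + 13) - 1) = 1/(38*20 - 1) = 1/(760 - 1) = 1/759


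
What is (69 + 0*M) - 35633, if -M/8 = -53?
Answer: -35564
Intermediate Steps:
M = 424 (M = -8*(-53) = 424)
(69 + 0*M) - 35633 = (69 + 0*424) - 35633 = (69 + 0) - 35633 = 69 - 35633 = -35564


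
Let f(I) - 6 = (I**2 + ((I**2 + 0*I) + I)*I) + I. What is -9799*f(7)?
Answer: -4448746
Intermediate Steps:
f(I) = 6 + I + I**2 + I*(I + I**2) (f(I) = 6 + ((I**2 + ((I**2 + 0*I) + I)*I) + I) = 6 + ((I**2 + ((I**2 + 0) + I)*I) + I) = 6 + ((I**2 + (I**2 + I)*I) + I) = 6 + ((I**2 + (I + I**2)*I) + I) = 6 + ((I**2 + I*(I + I**2)) + I) = 6 + (I + I**2 + I*(I + I**2)) = 6 + I + I**2 + I*(I + I**2))
-9799*f(7) = -9799*(6 + 7 + 7**3 + 2*7**2) = -9799*(6 + 7 + 343 + 2*49) = -9799*(6 + 7 + 343 + 98) = -9799*454 = -4448746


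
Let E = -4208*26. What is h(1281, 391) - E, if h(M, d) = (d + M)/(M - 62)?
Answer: 133370024/1219 ≈ 1.0941e+5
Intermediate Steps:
h(M, d) = (M + d)/(-62 + M)
E = -109408
h(1281, 391) - E = (1281 + 391)/(-62 + 1281) - 1*(-109408) = 1672/1219 + 109408 = 133370024/1219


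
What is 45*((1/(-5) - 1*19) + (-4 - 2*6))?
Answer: -1584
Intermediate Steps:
45*((1/(-5) - 1*19) + (-4 - 2*6)) = 45*((-⅕ - 19) + (-4 - 12)) = 45*(-96/5 - 16) = 45*(-176/5) = -1584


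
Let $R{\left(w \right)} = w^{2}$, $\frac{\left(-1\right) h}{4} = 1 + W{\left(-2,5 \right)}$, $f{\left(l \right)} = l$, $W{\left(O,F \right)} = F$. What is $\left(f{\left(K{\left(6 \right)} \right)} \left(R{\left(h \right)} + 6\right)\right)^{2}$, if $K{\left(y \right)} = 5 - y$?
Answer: $338724$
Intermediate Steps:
$h = -24$ ($h = - 4 \left(1 + 5\right) = \left(-4\right) 6 = -24$)
$\left(f{\left(K{\left(6 \right)} \right)} \left(R{\left(h \right)} + 6\right)\right)^{2} = \left(\left(5 - 6\right) \left(\left(-24\right)^{2} + 6\right)\right)^{2} = \left(\left(5 - 6\right) \left(576 + 6\right)\right)^{2} = \left(\left(-1\right) 582\right)^{2} = \left(-582\right)^{2} = 338724$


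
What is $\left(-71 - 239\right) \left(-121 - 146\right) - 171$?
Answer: $82599$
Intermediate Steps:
$\left(-71 - 239\right) \left(-121 - 146\right) - 171 = \left(-310\right) \left(-267\right) - 171 = 82770 - 171 = 82599$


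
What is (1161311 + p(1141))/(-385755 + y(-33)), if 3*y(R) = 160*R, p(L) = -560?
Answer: -1160751/387515 ≈ -2.9954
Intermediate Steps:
y(R) = 160*R/3 (y(R) = (160*R)/3 = 160*R/3)
(1161311 + p(1141))/(-385755 + y(-33)) = (1161311 - 560)/(-385755 + (160/3)*(-33)) = 1160751/(-385755 - 1760) = 1160751/(-387515) = 1160751*(-1/387515) = -1160751/387515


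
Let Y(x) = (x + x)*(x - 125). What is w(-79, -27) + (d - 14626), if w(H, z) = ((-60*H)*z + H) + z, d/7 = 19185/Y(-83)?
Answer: -4927425641/34528 ≈ -1.4271e+5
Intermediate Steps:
Y(x) = 2*x*(-125 + x) (Y(x) = (2*x)*(-125 + x) = 2*x*(-125 + x))
d = 134295/34528 (d = 7*(19185/((2*(-83)*(-125 - 83)))) = 7*(19185/((2*(-83)*(-208)))) = 7*(19185/34528) = 134295/34528 ≈ 3.8895)
w(H, z) = H + z - 60*H*z (w(H, z) = (-60*H*z + H) + z = (H - 60*H*z) + z = H + z - 60*H*z)
w(-79, -27) + (d - 14626) = (-79 - 27 - 60*(-79)*(-27)) + (134295/34528 - 14626) = (-79 - 27 - 127980) - 504872233/34528 = -128086 - 504872233/34528 = -4927425641/34528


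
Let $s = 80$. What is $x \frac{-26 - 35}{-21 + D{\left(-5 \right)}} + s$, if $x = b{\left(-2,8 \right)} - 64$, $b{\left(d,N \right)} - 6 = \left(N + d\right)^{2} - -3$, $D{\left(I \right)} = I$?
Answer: $\frac{921}{26} \approx 35.423$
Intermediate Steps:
$b{\left(d,N \right)} = 9 + \left(N + d\right)^{2}$ ($b{\left(d,N \right)} = 6 + \left(\left(N + d\right)^{2} - -3\right) = 6 + \left(\left(N + d\right)^{2} + 3\right) = 6 + \left(3 + \left(N + d\right)^{2}\right) = 9 + \left(N + d\right)^{2}$)
$x = -19$ ($x = \left(9 + \left(8 - 2\right)^{2}\right) - 64 = \left(9 + 6^{2}\right) - 64 = \left(9 + 36\right) - 64 = 45 - 64 = -19$)
$x \frac{-26 - 35}{-21 + D{\left(-5 \right)}} + s = - 19 \frac{-26 - 35}{-21 - 5} + 80 = - 19 \left(- \frac{61}{-26}\right) + 80 = - 19 \left(\left(-61\right) \left(- \frac{1}{26}\right)\right) + 80 = \left(-19\right) \frac{61}{26} + 80 = - \frac{1159}{26} + 80 = \frac{921}{26}$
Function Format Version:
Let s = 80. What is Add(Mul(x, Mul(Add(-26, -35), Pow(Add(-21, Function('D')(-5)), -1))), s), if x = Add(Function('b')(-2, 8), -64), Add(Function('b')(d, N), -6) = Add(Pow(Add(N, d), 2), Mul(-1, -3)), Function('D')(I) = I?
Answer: Rational(921, 26) ≈ 35.423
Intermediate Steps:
Function('b')(d, N) = Add(9, Pow(Add(N, d), 2)) (Function('b')(d, N) = Add(6, Add(Pow(Add(N, d), 2), Mul(-1, -3))) = Add(6, Add(Pow(Add(N, d), 2), 3)) = Add(6, Add(3, Pow(Add(N, d), 2))) = Add(9, Pow(Add(N, d), 2)))
x = -19 (x = Add(Add(9, Pow(Add(8, -2), 2)), -64) = Add(Add(9, Pow(6, 2)), -64) = Add(Add(9, 36), -64) = Add(45, -64) = -19)
Add(Mul(x, Mul(Add(-26, -35), Pow(Add(-21, Function('D')(-5)), -1))), s) = Add(Mul(-19, Mul(Add(-26, -35), Pow(Add(-21, -5), -1))), 80) = Add(Mul(-19, Mul(-61, Pow(-26, -1))), 80) = Add(Mul(-19, Mul(-61, Rational(-1, 26))), 80) = Add(Mul(-19, Rational(61, 26)), 80) = Add(Rational(-1159, 26), 80) = Rational(921, 26)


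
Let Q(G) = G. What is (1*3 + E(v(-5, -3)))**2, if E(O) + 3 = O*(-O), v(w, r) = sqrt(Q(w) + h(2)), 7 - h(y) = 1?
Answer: 1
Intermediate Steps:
h(y) = 6 (h(y) = 7 - 1*1 = 7 - 1 = 6)
v(w, r) = sqrt(6 + w) (v(w, r) = sqrt(w + 6) = sqrt(6 + w))
E(O) = -3 - O**2 (E(O) = -3 + O*(-O) = -3 - O**2)
(1*3 + E(v(-5, -3)))**2 = (1*3 + (-3 - (sqrt(6 - 5))**2))**2 = (3 + (-3 - (sqrt(1))**2))**2 = (3 + (-3 - 1*1**2))**2 = (3 + (-3 - 1*1))**2 = (3 + (-3 - 1))**2 = (3 - 4)**2 = (-1)**2 = 1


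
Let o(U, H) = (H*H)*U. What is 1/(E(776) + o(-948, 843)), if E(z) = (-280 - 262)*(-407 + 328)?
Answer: -1/673652434 ≈ -1.4844e-9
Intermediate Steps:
E(z) = 42818 (E(z) = -542*(-79) = 42818)
o(U, H) = U*H² (o(U, H) = H²*U = U*H²)
1/(E(776) + o(-948, 843)) = 1/(42818 - 948*843²) = 1/(42818 - 948*710649) = 1/(42818 - 673695252) = 1/(-673652434) = -1/673652434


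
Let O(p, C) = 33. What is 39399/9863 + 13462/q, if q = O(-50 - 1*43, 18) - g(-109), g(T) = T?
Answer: 69185182/700273 ≈ 98.797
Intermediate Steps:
q = 142 (q = 33 - 1*(-109) = 33 + 109 = 142)
39399/9863 + 13462/q = 39399/9863 + 13462/142 = 39399*(1/9863) + 13462*(1/142) = 39399/9863 + 6731/71 = 69185182/700273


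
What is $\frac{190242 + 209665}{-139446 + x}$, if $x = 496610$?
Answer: $\frac{399907}{357164} \approx 1.1197$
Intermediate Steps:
$\frac{190242 + 209665}{-139446 + x} = \frac{190242 + 209665}{-139446 + 496610} = \frac{399907}{357164}$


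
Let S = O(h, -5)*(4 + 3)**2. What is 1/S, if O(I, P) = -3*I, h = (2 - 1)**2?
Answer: -1/147 ≈ -0.0068027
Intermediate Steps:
h = 1 (h = 1**2 = 1)
S = -147 (S = (-3*1)*(4 + 3)**2 = -3*7**2 = -3*49 = -147)
1/S = 1/(-147) = -1/147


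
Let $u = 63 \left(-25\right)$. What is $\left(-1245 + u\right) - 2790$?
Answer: $-5610$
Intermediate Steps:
$u = -1575$
$\left(-1245 + u\right) - 2790 = \left(-1245 - 1575\right) - 2790 = -2820 - 2790 = -5610$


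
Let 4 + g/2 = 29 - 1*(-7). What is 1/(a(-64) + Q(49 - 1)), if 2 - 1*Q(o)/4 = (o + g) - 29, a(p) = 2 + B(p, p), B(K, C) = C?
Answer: -1/386 ≈ -0.0025907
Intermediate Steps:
g = 64 (g = -8 + 2*(29 - 1*(-7)) = -8 + 2*(29 + 7) = -8 + 2*36 = -8 + 72 = 64)
a(p) = 2 + p
Q(o) = -132 - 4*o (Q(o) = 8 - 4*((o + 64) - 29) = 8 - 4*((64 + o) - 29) = 8 - 4*(35 + o) = 8 + (-140 - 4*o) = -132 - 4*o)
1/(a(-64) + Q(49 - 1)) = 1/((2 - 64) + (-132 - 4*(49 - 1))) = 1/(-62 + (-132 - 4*48)) = 1/(-62 + (-132 - 192)) = 1/(-62 - 324) = 1/(-386) = -1/386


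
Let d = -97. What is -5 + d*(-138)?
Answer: 13381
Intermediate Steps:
-5 + d*(-138) = -5 - 97*(-138) = -5 + 13386 = 13381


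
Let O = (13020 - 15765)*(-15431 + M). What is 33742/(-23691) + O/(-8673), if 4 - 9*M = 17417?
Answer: -376540114942/68490681 ≈ -5497.7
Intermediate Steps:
M = -17413/9 (M = 4/9 - ⅑*17417 = 4/9 - 17417/9 = -17413/9 ≈ -1934.8)
O = 47669060 (O = (13020 - 15765)*(-15431 - 17413/9) = -2745*(-156292/9) = 47669060)
33742/(-23691) + O/(-8673) = 33742/(-23691) + 47669060/(-8673) = 33742*(-1/23691) + 47669060*(-1/8673) = -33742/23691 - 47669060/8673 = -376540114942/68490681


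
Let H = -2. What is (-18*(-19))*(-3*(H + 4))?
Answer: -2052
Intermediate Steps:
(-18*(-19))*(-3*(H + 4)) = (-18*(-19))*(-3*(-2 + 4)) = 342*(-3*2) = 342*(-6) = -2052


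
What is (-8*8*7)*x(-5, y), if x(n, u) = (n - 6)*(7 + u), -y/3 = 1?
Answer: 19712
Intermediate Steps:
y = -3 (y = -3*1 = -3)
x(n, u) = (-6 + n)*(7 + u)
(-8*8*7)*x(-5, y) = (-8*8*7)*(-42 - 6*(-3) + 7*(-5) - 5*(-3)) = (-64*7)*(-42 + 18 - 35 + 15) = -448*(-44) = 19712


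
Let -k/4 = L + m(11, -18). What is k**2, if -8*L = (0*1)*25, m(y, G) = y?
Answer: 1936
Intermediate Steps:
L = 0 (L = -0*1*25/8 = -0*25 = -1/8*0 = 0)
k = -44 (k = -4*(0 + 11) = -4*11 = -44)
k**2 = (-44)**2 = 1936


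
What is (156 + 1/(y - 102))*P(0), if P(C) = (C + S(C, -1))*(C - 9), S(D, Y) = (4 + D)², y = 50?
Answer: -291996/13 ≈ -22461.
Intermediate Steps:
P(C) = (-9 + C)*(C + (4 + C)²) (P(C) = (C + (4 + C)²)*(C - 9) = (C + (4 + C)²)*(-9 + C) = (-9 + C)*(C + (4 + C)²))
(156 + 1/(y - 102))*P(0) = (156 + 1/(50 - 102))*(-144 + 0³ - 65*0) = (156 + 1/(-52))*(-144 + 0 + 0) = (156 - 1/52)*(-144) = (8111/52)*(-144) = -291996/13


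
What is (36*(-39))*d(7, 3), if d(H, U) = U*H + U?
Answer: -33696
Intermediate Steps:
d(H, U) = U + H*U (d(H, U) = H*U + U = U + H*U)
(36*(-39))*d(7, 3) = (36*(-39))*(3*(1 + 7)) = -4212*8 = -1404*24 = -33696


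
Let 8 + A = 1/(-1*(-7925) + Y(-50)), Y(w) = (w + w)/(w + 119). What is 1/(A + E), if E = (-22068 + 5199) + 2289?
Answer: -546725/7975624231 ≈ -6.8550e-5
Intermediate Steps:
Y(w) = 2*w/(119 + w) (Y(w) = (2*w)/(119 + w) = 2*w/(119 + w))
E = -14580 (E = -16869 + 2289 = -14580)
A = -4373731/546725 (A = -8 + 1/(-1*(-7925) + 2*(-50)/(119 - 50)) = -8 + 1/(7925 + 2*(-50)/69) = -8 + 1/(7925 + 2*(-50)*(1/69)) = -8 + 1/(7925 - 100/69) = -8 + 1/(546725/69) = -8 + 69/546725 = -4373731/546725 ≈ -7.9999)
1/(A + E) = 1/(-4373731/546725 - 14580) = 1/(-7975624231/546725) = -546725/7975624231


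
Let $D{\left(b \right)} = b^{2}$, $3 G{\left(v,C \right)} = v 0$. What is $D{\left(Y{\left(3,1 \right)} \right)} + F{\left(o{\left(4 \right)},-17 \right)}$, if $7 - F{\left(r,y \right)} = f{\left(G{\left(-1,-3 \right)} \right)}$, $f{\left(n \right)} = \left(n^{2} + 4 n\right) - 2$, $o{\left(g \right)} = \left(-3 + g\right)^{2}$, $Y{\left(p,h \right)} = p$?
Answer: $18$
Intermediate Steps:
$G{\left(v,C \right)} = 0$ ($G{\left(v,C \right)} = \frac{v 0}{3} = \frac{1}{3} \cdot 0 = 0$)
$f{\left(n \right)} = -2 + n^{2} + 4 n$
$F{\left(r,y \right)} = 9$ ($F{\left(r,y \right)} = 7 - \left(-2 + 0^{2} + 4 \cdot 0\right) = 7 - \left(-2 + 0 + 0\right) = 7 - -2 = 7 + 2 = 9$)
$D{\left(Y{\left(3,1 \right)} \right)} + F{\left(o{\left(4 \right)},-17 \right)} = 3^{2} + 9 = 9 + 9 = 18$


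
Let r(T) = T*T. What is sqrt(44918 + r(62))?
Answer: 9*sqrt(602) ≈ 220.82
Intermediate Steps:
r(T) = T**2
sqrt(44918 + r(62)) = sqrt(44918 + 62**2) = sqrt(44918 + 3844) = sqrt(48762) = 9*sqrt(602)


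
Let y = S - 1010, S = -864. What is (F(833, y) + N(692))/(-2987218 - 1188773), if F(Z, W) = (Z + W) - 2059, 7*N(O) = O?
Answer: 21008/29231937 ≈ 0.00071867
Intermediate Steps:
N(O) = O/7
y = -1874 (y = -864 - 1010 = -1874)
F(Z, W) = -2059 + W + Z (F(Z, W) = (W + Z) - 2059 = -2059 + W + Z)
(F(833, y) + N(692))/(-2987218 - 1188773) = ((-2059 - 1874 + 833) + (⅐)*692)/(-2987218 - 1188773) = (-3100 + 692/7)/(-4175991) = -21008/7*(-1/4175991) = 21008/29231937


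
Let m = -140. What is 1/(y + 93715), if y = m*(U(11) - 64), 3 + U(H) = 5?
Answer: 1/102395 ≈ 9.7661e-6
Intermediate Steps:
U(H) = 2 (U(H) = -3 + 5 = 2)
y = 8680 (y = -140*(2 - 64) = -140*(-62) = 8680)
1/(y + 93715) = 1/(8680 + 93715) = 1/102395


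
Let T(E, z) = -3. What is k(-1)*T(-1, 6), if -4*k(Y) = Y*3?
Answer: -9/4 ≈ -2.2500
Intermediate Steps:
k(Y) = -3*Y/4 (k(Y) = -Y*3/4 = -3*Y/4)
k(-1)*T(-1, 6) = -¾*(-1)*(-3) = (¾)*(-3) = -9/4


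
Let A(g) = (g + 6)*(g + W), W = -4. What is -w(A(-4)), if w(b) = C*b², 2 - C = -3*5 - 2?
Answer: -4864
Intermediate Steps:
A(g) = (-4 + g)*(6 + g) (A(g) = (g + 6)*(g - 4) = (6 + g)*(-4 + g) = (-4 + g)*(6 + g))
C = 19 (C = 2 - (-3*5 - 2) = 2 - (-15 - 2) = 2 - 1*(-17) = 2 + 17 = 19)
w(b) = 19*b²
-w(A(-4)) = -19*(-24 + (-4)² + 2*(-4))² = -19*(-24 + 16 - 8)² = -19*(-16)² = -19*256 = -1*4864 = -4864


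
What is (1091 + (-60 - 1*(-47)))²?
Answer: 1162084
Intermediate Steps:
(1091 + (-60 - 1*(-47)))² = (1091 + (-60 + 47))² = (1091 - 13)² = 1078² = 1162084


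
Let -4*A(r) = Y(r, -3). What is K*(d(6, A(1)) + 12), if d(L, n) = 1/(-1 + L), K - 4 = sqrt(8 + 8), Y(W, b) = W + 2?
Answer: 488/5 ≈ 97.600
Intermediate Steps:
Y(W, b) = 2 + W
A(r) = -1/2 - r/4 (A(r) = -(2 + r)/4 = -1/2 - r/4)
K = 8 (K = 4 + sqrt(8 + 8) = 4 + sqrt(16) = 4 + 4 = 8)
K*(d(6, A(1)) + 12) = 8*(1/(-1 + 6) + 12) = 8*(1/5 + 12) = 8*(61/5) = 488/5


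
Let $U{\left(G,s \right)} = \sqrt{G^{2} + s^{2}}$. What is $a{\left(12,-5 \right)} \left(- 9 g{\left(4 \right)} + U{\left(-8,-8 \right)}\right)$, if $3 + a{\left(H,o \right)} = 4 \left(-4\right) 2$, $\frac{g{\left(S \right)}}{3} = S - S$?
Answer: $- 280 \sqrt{2} \approx -395.98$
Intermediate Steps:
$g{\left(S \right)} = 0$ ($g{\left(S \right)} = 3 \left(S - S\right) = 3 \cdot 0 = 0$)
$a{\left(H,o \right)} = -35$ ($a{\left(H,o \right)} = -3 + 4 \left(-4\right) 2 = -3 - 32 = -35$)
$a{\left(12,-5 \right)} \left(- 9 g{\left(4 \right)} + U{\left(-8,-8 \right)}\right) = - 35 \left(\left(-9\right) 0 + \sqrt{\left(-8\right)^{2} + \left(-8\right)^{2}}\right) = - 35 \left(0 + \sqrt{64 + 64}\right) = - 35 \left(0 + \sqrt{128}\right) = - 35 \left(0 + 8 \sqrt{2}\right) = - 35 \cdot 8 \sqrt{2} = - 280 \sqrt{2}$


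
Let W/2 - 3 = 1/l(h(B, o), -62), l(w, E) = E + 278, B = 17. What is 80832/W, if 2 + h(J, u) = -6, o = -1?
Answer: 8729856/649 ≈ 13451.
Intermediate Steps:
h(J, u) = -8 (h(J, u) = -2 - 6 = -8)
l(w, E) = 278 + E
W = 649/108 (W = 6 + 2/(278 - 62) = 6 + 2/216 = 6 + 2*(1/216) = 6 + 1/108 = 649/108 ≈ 6.0093)
80832/W = 80832/(649/108) = 80832*(108/649) = 8729856/649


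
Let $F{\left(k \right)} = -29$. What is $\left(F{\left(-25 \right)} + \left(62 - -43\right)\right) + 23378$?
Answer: $23454$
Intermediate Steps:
$\left(F{\left(-25 \right)} + \left(62 - -43\right)\right) + 23378 = \left(-29 + \left(62 - -43\right)\right) + 23378 = \left(-29 + \left(62 + 43\right)\right) + 23378 = \left(-29 + 105\right) + 23378 = 76 + 23378 = 23454$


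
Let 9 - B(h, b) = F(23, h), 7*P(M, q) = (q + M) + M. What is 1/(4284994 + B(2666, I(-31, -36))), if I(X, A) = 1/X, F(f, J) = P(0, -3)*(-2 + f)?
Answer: 1/4285012 ≈ 2.3337e-7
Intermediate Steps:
P(M, q) = q/7 + 2*M/7 (P(M, q) = ((q + M) + M)/7 = ((M + q) + M)/7 = (q + 2*M)/7 = q/7 + 2*M/7)
F(f, J) = 6/7 - 3*f/7 (F(f, J) = ((⅐)*(-3) + (2/7)*0)*(-2 + f) = (-3/7 + 0)*(-2 + f) = -3*(-2 + f)/7 = 6/7 - 3*f/7)
B(h, b) = 18 (B(h, b) = 9 - (6/7 - 3/7*23) = 9 - (6/7 - 69/7) = 9 - 1*(-9) = 9 + 9 = 18)
1/(4284994 + B(2666, I(-31, -36))) = 1/(4284994 + 18) = 1/4285012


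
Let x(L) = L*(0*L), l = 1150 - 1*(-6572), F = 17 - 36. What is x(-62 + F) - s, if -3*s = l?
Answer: 2574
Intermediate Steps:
F = -19
l = 7722 (l = 1150 + 6572 = 7722)
x(L) = 0 (x(L) = L*0 = 0)
s = -2574 (s = -⅓*7722 = -2574)
x(-62 + F) - s = 0 - 1*(-2574) = 0 + 2574 = 2574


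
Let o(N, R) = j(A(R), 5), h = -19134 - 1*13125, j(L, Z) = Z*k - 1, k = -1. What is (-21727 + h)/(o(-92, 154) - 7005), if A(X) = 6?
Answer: 53986/7011 ≈ 7.7002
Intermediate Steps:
j(L, Z) = -1 - Z (j(L, Z) = Z*(-1) - 1 = -Z - 1 = -1 - Z)
h = -32259 (h = -19134 - 13125 = -32259)
o(N, R) = -6 (o(N, R) = -1 - 1*5 = -1 - 5 = -6)
(-21727 + h)/(o(-92, 154) - 7005) = (-21727 - 32259)/(-6 - 7005) = -53986/(-7011) = -53986*(-1/7011) = 53986/7011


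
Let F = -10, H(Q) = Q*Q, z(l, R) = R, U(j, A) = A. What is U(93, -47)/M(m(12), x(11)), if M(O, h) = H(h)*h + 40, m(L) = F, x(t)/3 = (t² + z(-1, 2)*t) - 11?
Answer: -47/62099176 ≈ -7.5685e-7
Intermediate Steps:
H(Q) = Q²
x(t) = -33 + 3*t² + 6*t (x(t) = 3*((t² + 2*t) - 11) = 3*(-11 + t² + 2*t) = -33 + 3*t² + 6*t)
m(L) = -10
M(O, h) = 40 + h³ (M(O, h) = h²*h + 40 = h³ + 40 = 40 + h³)
U(93, -47)/M(m(12), x(11)) = -47/(40 + (-33 + 3*11² + 6*11)³) = -47/(40 + (-33 + 3*121 + 66)³) = -47/(40 + (-33 + 363 + 66)³) = -47/(40 + 396³) = -47/(40 + 62099136) = -47/62099176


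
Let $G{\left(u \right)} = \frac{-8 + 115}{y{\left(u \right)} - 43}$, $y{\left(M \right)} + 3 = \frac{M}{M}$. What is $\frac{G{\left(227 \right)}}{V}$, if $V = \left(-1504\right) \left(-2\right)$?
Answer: $- \frac{107}{135360} \approx -0.00079048$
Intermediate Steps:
$V = 3008$
$y{\left(M \right)} = -2$ ($y{\left(M \right)} = -3 + \frac{M}{M} = -3 + 1 = -2$)
$G{\left(u \right)} = - \frac{107}{45}$ ($G{\left(u \right)} = \frac{-8 + 115}{-2 - 43} = \frac{107}{-45} = 107 \left(- \frac{1}{45}\right) = - \frac{107}{45}$)
$\frac{G{\left(227 \right)}}{V} = - \frac{107}{45 \cdot 3008} = \left(- \frac{107}{45}\right) \frac{1}{3008} = - \frac{107}{135360}$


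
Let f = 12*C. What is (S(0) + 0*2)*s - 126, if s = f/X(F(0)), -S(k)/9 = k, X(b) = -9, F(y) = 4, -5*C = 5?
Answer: -126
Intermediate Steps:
C = -1 (C = -⅕*5 = -1)
S(k) = -9*k
f = -12 (f = 12*(-1) = -12)
s = 4/3 (s = -12/(-9) = -12*(-⅑) = 4/3 ≈ 1.3333)
(S(0) + 0*2)*s - 126 = (-9*0 + 0*2)*(4/3) - 126 = (0 + 0)*(4/3) - 126 = 0*(4/3) - 126 = 0 - 126 = -126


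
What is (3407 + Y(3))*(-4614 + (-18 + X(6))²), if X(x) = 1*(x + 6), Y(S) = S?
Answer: -15610980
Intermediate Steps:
X(x) = 6 + x (X(x) = 1*(6 + x) = 6 + x)
(3407 + Y(3))*(-4614 + (-18 + X(6))²) = (3407 + 3)*(-4614 + (-18 + (6 + 6))²) = 3410*(-4614 + (-18 + 12)²) = 3410*(-4614 + (-6)²) = 3410*(-4614 + 36) = 3410*(-4578) = -15610980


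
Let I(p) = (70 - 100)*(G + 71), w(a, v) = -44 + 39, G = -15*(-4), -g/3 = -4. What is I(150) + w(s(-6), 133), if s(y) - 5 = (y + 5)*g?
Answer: -3935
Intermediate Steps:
g = 12 (g = -3*(-4) = 12)
s(y) = 65 + 12*y (s(y) = 5 + (y + 5)*12 = 5 + (5 + y)*12 = 5 + (60 + 12*y) = 65 + 12*y)
G = 60
w(a, v) = -5
I(p) = -3930 (I(p) = (70 - 100)*(60 + 71) = -30*131 = -3930)
I(150) + w(s(-6), 133) = -3930 - 5 = -3935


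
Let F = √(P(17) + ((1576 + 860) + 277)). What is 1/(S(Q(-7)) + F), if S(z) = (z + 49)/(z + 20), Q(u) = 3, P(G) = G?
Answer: -46/55441 + 529*√2730/1441466 ≈ 0.018345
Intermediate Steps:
F = √2730 (F = √(17 + ((1576 + 860) + 277)) = √(17 + (2436 + 277)) = √(17 + 2713) = √2730 ≈ 52.249)
S(z) = (49 + z)/(20 + z)
1/(S(Q(-7)) + F) = 1/((49 + 3)/(20 + 3) + √2730) = 1/(52/23 + √2730)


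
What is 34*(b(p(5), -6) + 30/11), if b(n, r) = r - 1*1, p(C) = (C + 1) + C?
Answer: -1598/11 ≈ -145.27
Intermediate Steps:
p(C) = 1 + 2*C (p(C) = (1 + C) + C = 1 + 2*C)
b(n, r) = -1 + r (b(n, r) = r - 1 = -1 + r)
34*(b(p(5), -6) + 30/11) = 34*((-1 - 6) + 30/11) = 34*(-7 + 30*(1/11)) = 34*(-7 + 30/11) = 34*(-47/11) = -1598/11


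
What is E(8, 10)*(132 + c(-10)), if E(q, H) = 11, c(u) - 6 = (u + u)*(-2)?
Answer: 1958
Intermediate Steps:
c(u) = 6 - 4*u (c(u) = 6 + (u + u)*(-2) = 6 + (2*u)*(-2) = 6 - 4*u)
E(8, 10)*(132 + c(-10)) = 11*(132 + (6 - 4*(-10))) = 11*(132 + (6 + 40)) = 11*(132 + 46) = 11*178 = 1958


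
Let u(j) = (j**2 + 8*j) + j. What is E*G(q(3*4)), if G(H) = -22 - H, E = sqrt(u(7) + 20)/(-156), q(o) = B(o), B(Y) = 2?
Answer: 4*sqrt(33)/13 ≈ 1.7676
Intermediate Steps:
q(o) = 2
u(j) = j**2 + 9*j
E = -sqrt(33)/78 (E = sqrt(7*(9 + 7) + 20)/(-156) = sqrt(7*16 + 20)*(-1/156) = sqrt(112 + 20)*(-1/156) = sqrt(132)*(-1/156) = (2*sqrt(33))*(-1/156) = -sqrt(33)/78 ≈ -0.073648)
E*G(q(3*4)) = (-sqrt(33)/78)*(-22 - 1*2) = (-sqrt(33)/78)*(-22 - 2) = -sqrt(33)/78*(-24) = 4*sqrt(33)/13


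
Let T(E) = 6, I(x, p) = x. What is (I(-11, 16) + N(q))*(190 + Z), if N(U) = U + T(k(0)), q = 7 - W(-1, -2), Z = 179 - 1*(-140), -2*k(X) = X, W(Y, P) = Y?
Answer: 1527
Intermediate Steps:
k(X) = -X/2
Z = 319 (Z = 179 + 140 = 319)
q = 8 (q = 7 - 1*(-1) = 7 + 1 = 8)
N(U) = 6 + U (N(U) = U + 6 = 6 + U)
(I(-11, 16) + N(q))*(190 + Z) = (-11 + (6 + 8))*(190 + 319) = (-11 + 14)*509 = 3*509 = 1527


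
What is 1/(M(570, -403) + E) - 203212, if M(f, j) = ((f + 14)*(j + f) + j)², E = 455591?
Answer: -1917045355745791/9433721216 ≈ -2.0321e+5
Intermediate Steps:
M(f, j) = (j + (14 + f)*(f + j))² (M(f, j) = ((14 + f)*(f + j) + j)² = (j + (14 + f)*(f + j))²)
1/(M(570, -403) + E) - 203212 = 1/((570² + 14*570 + 15*(-403) + 570*(-403))² + 455591) - 203212 = 1/((324900 + 7980 - 6045 - 229710)² + 455591) - 203212 = 1/(97125² + 455591) - 203212 = 1/(9433265625 + 455591) - 203212 = 1/9433721216 - 203212 = -1917045355745791/9433721216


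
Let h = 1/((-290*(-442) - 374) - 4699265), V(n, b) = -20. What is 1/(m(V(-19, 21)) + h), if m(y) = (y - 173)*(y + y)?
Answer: 4571459/35291663479 ≈ 0.00012953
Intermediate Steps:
m(y) = 2*y*(-173 + y) (m(y) = (-173 + y)*(2*y) = 2*y*(-173 + y))
h = -1/4571459 (h = 1/((128180 - 374) - 4699265) = 1/(127806 - 4699265) = 1/(-4571459) = -1/4571459 ≈ -2.1875e-7)
1/(m(V(-19, 21)) + h) = 1/(2*(-20)*(-173 - 20) - 1/4571459) = 1/(2*(-20)*(-193) - 1/4571459) = 1/(7720 - 1/4571459) = 1/(35291663479/4571459) = 4571459/35291663479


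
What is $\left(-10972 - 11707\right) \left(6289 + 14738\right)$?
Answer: $-476871333$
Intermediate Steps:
$\left(-10972 - 11707\right) \left(6289 + 14738\right) = \left(-22679\right) 21027 = -476871333$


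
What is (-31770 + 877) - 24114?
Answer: -55007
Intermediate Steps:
(-31770 + 877) - 24114 = -30893 - 24114 = -55007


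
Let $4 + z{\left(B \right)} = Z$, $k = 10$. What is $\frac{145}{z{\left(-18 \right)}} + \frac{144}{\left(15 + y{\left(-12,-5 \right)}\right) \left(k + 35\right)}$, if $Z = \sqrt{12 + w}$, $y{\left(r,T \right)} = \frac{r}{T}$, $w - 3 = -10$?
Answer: $- \frac{50284}{957} - \frac{145 \sqrt{5}}{11} \approx -82.019$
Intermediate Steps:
$w = -7$ ($w = 3 - 10 = -7$)
$Z = \sqrt{5}$ ($Z = \sqrt{12 - 7} = \sqrt{5} \approx 2.2361$)
$z{\left(B \right)} = -4 + \sqrt{5}$
$\frac{145}{z{\left(-18 \right)}} + \frac{144}{\left(15 + y{\left(-12,-5 \right)}\right) \left(k + 35\right)} = \frac{145}{-4 + \sqrt{5}} + \frac{144}{\left(15 - \frac{12}{-5}\right) \left(10 + 35\right)} = \frac{145}{-4 + \sqrt{5}} + \frac{144}{\left(15 - - \frac{12}{5}\right) 45} = \frac{145}{-4 + \sqrt{5}} + \frac{144}{\left(15 + \frac{12}{5}\right) 45} = \frac{145}{-4 + \sqrt{5}} + \frac{144}{\frac{87}{5} \cdot 45} = \frac{145}{-4 + \sqrt{5}} + \frac{144}{783} = \frac{145}{-4 + \sqrt{5}} + 144 \cdot \frac{1}{783} = \frac{145}{-4 + \sqrt{5}} + \frac{16}{87} = \frac{16}{87} + \frac{145}{-4 + \sqrt{5}}$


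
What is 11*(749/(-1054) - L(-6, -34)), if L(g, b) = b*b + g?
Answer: -13341339/1054 ≈ -12658.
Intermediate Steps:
L(g, b) = g + b² (L(g, b) = b² + g = g + b²)
11*(749/(-1054) - L(-6, -34)) = 11*(749/(-1054) - (-6 + (-34)²)) = 11*(749*(-1/1054) - (-6 + 1156)) = 11*(-749/1054 - 1*1150) = 11*(-749/1054 - 1150) = 11*(-1212849/1054) = -13341339/1054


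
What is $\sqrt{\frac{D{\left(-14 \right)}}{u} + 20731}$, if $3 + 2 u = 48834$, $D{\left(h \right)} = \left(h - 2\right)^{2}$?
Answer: $\frac{\sqrt{49432401277563}}{48831} \approx 143.98$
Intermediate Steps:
$D{\left(h \right)} = \left(-2 + h\right)^{2}$
$u = \frac{48831}{2}$ ($u = - \frac{3}{2} + \frac{1}{2} \cdot 48834 = - \frac{3}{2} + 24417 = \frac{48831}{2} \approx 24416.0$)
$\sqrt{\frac{D{\left(-14 \right)}}{u} + 20731} = \sqrt{\frac{\left(-2 - 14\right)^{2}}{\frac{48831}{2}} + 20731} = \sqrt{\left(-16\right)^{2} \cdot \frac{2}{48831} + 20731} = \sqrt{256 \cdot \frac{2}{48831} + 20731} = \sqrt{\frac{512}{48831} + 20731} = \sqrt{\frac{1012315973}{48831}} = \frac{\sqrt{49432401277563}}{48831}$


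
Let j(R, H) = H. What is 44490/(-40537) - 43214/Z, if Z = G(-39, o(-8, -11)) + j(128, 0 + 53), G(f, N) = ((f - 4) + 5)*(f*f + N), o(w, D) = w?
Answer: -19604492/56792337 ≈ -0.34520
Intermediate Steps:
G(f, N) = (1 + f)*(N + f**2) (G(f, N) = ((-4 + f) + 5)*(f**2 + N) = (1 + f)*(N + f**2))
Z = -57441 (Z = (-8 + (-39)**2 + (-39)**3 - 8*(-39)) + (0 + 53) = (-8 + 1521 - 59319 + 312) + 53 = -57494 + 53 = -57441)
44490/(-40537) - 43214/Z = 44490/(-40537) - 43214/(-57441) = 44490*(-1/40537) - 43214*(-1/57441) = -44490/40537 + 1054/1401 = -19604492/56792337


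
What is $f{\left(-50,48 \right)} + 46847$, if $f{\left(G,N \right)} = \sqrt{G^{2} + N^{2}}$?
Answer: $46847 + 2 \sqrt{1201} \approx 46916.0$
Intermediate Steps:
$f{\left(-50,48 \right)} + 46847 = \sqrt{\left(-50\right)^{2} + 48^{2}} + 46847 = \sqrt{2500 + 2304} + 46847 = \sqrt{4804} + 46847 = 2 \sqrt{1201} + 46847 = 46847 + 2 \sqrt{1201}$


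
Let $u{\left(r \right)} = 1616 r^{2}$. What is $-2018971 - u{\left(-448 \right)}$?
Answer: $-326356635$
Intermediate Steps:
$-2018971 - u{\left(-448 \right)} = -2018971 - 1616 \left(-448\right)^{2} = -2018971 - 1616 \cdot 200704 = -2018971 - 324337664 = -326356635$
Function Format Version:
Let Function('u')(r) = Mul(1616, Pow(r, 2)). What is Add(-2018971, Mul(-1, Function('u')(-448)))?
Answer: -326356635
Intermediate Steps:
Add(-2018971, Mul(-1, Function('u')(-448))) = Add(-2018971, Mul(-1, Mul(1616, Pow(-448, 2)))) = Add(-2018971, Mul(-1, Mul(1616, 200704))) = Add(-2018971, Mul(-1, 324337664)) = Add(-2018971, -324337664) = -326356635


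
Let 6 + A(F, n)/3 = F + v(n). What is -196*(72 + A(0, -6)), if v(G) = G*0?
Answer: -10584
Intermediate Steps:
v(G) = 0
A(F, n) = -18 + 3*F (A(F, n) = -18 + 3*(F + 0) = -18 + 3*F)
-196*(72 + A(0, -6)) = -196*(72 + (-18 + 3*0)) = -196*(72 + (-18 + 0)) = -196*(72 - 18) = -196*54 = -1*10584 = -10584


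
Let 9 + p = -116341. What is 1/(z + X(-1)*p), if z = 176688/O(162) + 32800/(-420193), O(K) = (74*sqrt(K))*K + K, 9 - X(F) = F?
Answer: -410038396223880230903571/477079706517475553631675103196 - 72141708392526159*sqrt(2)/119269926629368888407918775799 ≈ -8.5948e-7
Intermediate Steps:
X(F) = 9 - F
O(K) = K + 74*K**(3/2) (O(K) = 74*K**(3/2) + K = K + 74*K**(3/2))
p = -116350 (p = -9 - 116341 = -116350)
z = -32800/420193 + 176688/(162 + 107892*sqrt(2)) (z = 176688/(162 + 74*162**(3/2)) + 32800/(-420193) = 176688/(162 + 74*(1458*sqrt(2))) + 32800*(-1/420193) = 176688/(162 + 107892*sqrt(2)) - 32800/420193 = -32800/420193 + 176688/(162 + 107892*sqrt(2)) ≈ 1.0787)
1/(z + X(-1)*p) = 1/((-88666593896/1118273497269 + 726384*sqrt(2)/887111) + (9 - 1*(-1))*(-116350)) = 1/((-88666593896/1118273497269 + 726384*sqrt(2)/887111) + (9 + 1)*(-116350)) = 1/((-88666593896/1118273497269 + 726384*sqrt(2)/887111) + 10*(-116350)) = 1/((-88666593896/1118273497269 + 726384*sqrt(2)/887111) - 1163500) = 1/(-1301111302739075396/1118273497269 + 726384*sqrt(2)/887111)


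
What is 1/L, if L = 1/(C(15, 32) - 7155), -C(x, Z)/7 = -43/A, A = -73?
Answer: -522616/73 ≈ -7159.1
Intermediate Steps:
C(x, Z) = -301/73 (C(x, Z) = -(-301)/(-73) = -(-301)*(-1)/73 = -7*43/73 = -301/73)
L = -73/522616 (L = 1/(-301/73 - 7155) = 1/(-522616/73) = -73/522616 ≈ -0.00013968)
1/L = 1/(-73/522616) = -522616/73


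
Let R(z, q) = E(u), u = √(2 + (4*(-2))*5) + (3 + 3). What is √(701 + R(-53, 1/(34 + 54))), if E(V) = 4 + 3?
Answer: 2*√177 ≈ 26.608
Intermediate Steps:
u = 6 + I*√38 (u = √(2 - 8*5) + 6 = √(2 - 40) + 6 = √(-38) + 6 = I*√38 + 6 = 6 + I*√38 ≈ 6.0 + 6.1644*I)
E(V) = 7
R(z, q) = 7
√(701 + R(-53, 1/(34 + 54))) = √(701 + 7) = √708 = 2*√177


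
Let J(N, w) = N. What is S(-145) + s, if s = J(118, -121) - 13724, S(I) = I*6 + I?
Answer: -14621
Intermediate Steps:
S(I) = 7*I (S(I) = 6*I + I = 7*I)
s = -13606 (s = 118 - 13724 = -13606)
S(-145) + s = 7*(-145) - 13606 = -1015 - 13606 = -14621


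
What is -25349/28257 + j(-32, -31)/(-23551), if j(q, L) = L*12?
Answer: -586482695/665480607 ≈ -0.88129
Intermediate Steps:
j(q, L) = 12*L
-25349/28257 + j(-32, -31)/(-23551) = -25349/28257 + (12*(-31))/(-23551) = -25349*1/28257 - 372*(-1/23551) = -25349/28257 + 372/23551 = -586482695/665480607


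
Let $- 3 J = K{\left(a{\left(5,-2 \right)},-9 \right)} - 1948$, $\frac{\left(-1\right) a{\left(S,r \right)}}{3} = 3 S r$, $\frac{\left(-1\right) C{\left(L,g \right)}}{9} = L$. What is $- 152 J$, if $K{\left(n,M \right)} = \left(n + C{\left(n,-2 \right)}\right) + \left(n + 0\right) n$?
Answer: $\frac{825664}{3} \approx 2.7522 \cdot 10^{5}$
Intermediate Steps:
$C{\left(L,g \right)} = - 9 L$
$a{\left(S,r \right)} = - 9 S r$ ($a{\left(S,r \right)} = - 3 \cdot 3 S r = - 9 S r$)
$K{\left(n,M \right)} = n^{2} - 8 n$ ($K{\left(n,M \right)} = \left(n - 9 n\right) + \left(n + 0\right) n = - 8 n + n n = - 8 n + n^{2} = n^{2} - 8 n$)
$J = - \frac{5432}{3}$ ($J = - \frac{\left(-9\right) 5 \left(-2\right) \left(-8 - 45 \left(-2\right)\right) - 1948}{3} = - \frac{90 \left(-8 + 90\right) - 1948}{3} = - \frac{90 \cdot 82 - 1948}{3} = - \frac{7380 - 1948}{3} = \left(- \frac{1}{3}\right) 5432 = - \frac{5432}{3} \approx -1810.7$)
$- 152 J = \left(-152\right) \left(- \frac{5432}{3}\right) = \frac{825664}{3}$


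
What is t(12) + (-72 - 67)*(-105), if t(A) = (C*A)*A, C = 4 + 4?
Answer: 15747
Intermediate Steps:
C = 8
t(A) = 8*A² (t(A) = (8*A)*A = 8*A²)
t(12) + (-72 - 67)*(-105) = 8*12² + (-72 - 67)*(-105) = 8*144 - 139*(-105) = 1152 + 14595 = 15747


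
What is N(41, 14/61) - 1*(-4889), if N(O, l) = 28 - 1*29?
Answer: 4888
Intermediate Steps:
N(O, l) = -1 (N(O, l) = 28 - 29 = -1)
N(41, 14/61) - 1*(-4889) = -1 - 1*(-4889) = -1 + 4889 = 4888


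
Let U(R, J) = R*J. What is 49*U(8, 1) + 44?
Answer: 436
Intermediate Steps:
U(R, J) = J*R
49*U(8, 1) + 44 = 49*(1*8) + 44 = 49*8 + 44 = 392 + 44 = 436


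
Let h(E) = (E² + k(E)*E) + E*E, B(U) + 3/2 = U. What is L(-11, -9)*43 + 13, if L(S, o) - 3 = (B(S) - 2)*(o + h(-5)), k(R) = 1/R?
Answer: -26045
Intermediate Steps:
B(U) = -3/2 + U
h(E) = 1 + 2*E² (h(E) = (E² + E/E) + E*E = (E² + 1) + E² = (1 + E²) + E² = 1 + 2*E²)
L(S, o) = 3 + (51 + o)*(-7/2 + S) (L(S, o) = 3 + ((-3/2 + S) - 2)*(o + (1 + 2*(-5)²)) = 3 + (-7/2 + S)*(o + (1 + 2*25)) = 3 + (-7/2 + S)*(o + (1 + 50)) = 3 + (-7/2 + S)*(o + 51) = 3 + (-7/2 + S)*(51 + o) = 3 + (51 + o)*(-7/2 + S))
L(-11, -9)*43 + 13 = (-351/2 + 51*(-11) - 7/2*(-9) - 11*(-9))*43 + 13 = (-351/2 - 561 + 63/2 + 99)*43 + 13 = -606*43 + 13 = -26058 + 13 = -26045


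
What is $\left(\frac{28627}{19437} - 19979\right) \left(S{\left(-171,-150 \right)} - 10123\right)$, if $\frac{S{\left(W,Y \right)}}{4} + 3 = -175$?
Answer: $\frac{382478648060}{1767} \approx 2.1646 \cdot 10^{8}$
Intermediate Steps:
$S{\left(W,Y \right)} = -712$ ($S{\left(W,Y \right)} = -12 + 4 \left(-175\right) = -12 - 700 = -712$)
$\left(\frac{28627}{19437} - 19979\right) \left(S{\left(-171,-150 \right)} - 10123\right) = \left(\frac{28627}{19437} - 19979\right) \left(-712 - 10123\right) = \left(28627 \cdot \frac{1}{19437} - 19979\right) \left(-10835\right) = \left(\frac{28627}{19437} - 19979\right) \left(-10835\right) = \left(- \frac{388303196}{19437}\right) \left(-10835\right) = \frac{382478648060}{1767}$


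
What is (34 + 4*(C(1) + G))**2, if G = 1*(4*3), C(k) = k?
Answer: 7396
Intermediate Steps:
G = 12 (G = 1*12 = 12)
(34 + 4*(C(1) + G))**2 = (34 + 4*(1 + 12))**2 = (34 + 4*13)**2 = (34 + 52)**2 = 86**2 = 7396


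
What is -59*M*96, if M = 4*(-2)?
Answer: 45312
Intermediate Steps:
M = -8
-59*M*96 = -59*(-8)*96 = 472*96 = 45312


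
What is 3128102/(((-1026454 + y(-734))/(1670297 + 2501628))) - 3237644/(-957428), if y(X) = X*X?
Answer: -1561828993457900536/58366965093 ≈ -2.6759e+7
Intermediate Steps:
y(X) = X²
3128102/(((-1026454 + y(-734))/(1670297 + 2501628))) - 3237644/(-957428) = 3128102/(((-1026454 + (-734)²)/(1670297 + 2501628))) - 3237644/(-957428) = 3128102/(((-1026454 + 538756)/4171925)) - 3237644*(-1/957428) = 3128102/((-487698*1/4171925)) + 809411/239357 = 3128102/(-487698/4171925) + 809411/239357 = 3128102*(-4171925/487698) + 809411/239357 = -6525103468175/243849 + 809411/239357 = -1561828993457900536/58366965093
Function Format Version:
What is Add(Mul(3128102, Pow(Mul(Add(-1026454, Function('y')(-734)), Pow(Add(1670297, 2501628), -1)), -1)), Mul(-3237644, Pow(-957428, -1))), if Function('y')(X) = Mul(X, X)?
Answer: Rational(-1561828993457900536, 58366965093) ≈ -2.6759e+7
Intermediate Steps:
Function('y')(X) = Pow(X, 2)
Add(Mul(3128102, Pow(Mul(Add(-1026454, Function('y')(-734)), Pow(Add(1670297, 2501628), -1)), -1)), Mul(-3237644, Pow(-957428, -1))) = Add(Mul(3128102, Pow(Mul(Add(-1026454, Pow(-734, 2)), Pow(Add(1670297, 2501628), -1)), -1)), Mul(-3237644, Pow(-957428, -1))) = Add(Mul(3128102, Pow(Mul(Add(-1026454, 538756), Pow(4171925, -1)), -1)), Mul(-3237644, Rational(-1, 957428))) = Add(Mul(3128102, Pow(Mul(-487698, Rational(1, 4171925)), -1)), Rational(809411, 239357)) = Add(Mul(3128102, Pow(Rational(-487698, 4171925), -1)), Rational(809411, 239357)) = Add(Mul(3128102, Rational(-4171925, 487698)), Rational(809411, 239357)) = Add(Rational(-6525103468175, 243849), Rational(809411, 239357)) = Rational(-1561828993457900536, 58366965093)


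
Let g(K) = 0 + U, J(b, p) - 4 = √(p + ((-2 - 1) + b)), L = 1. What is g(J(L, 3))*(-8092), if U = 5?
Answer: -40460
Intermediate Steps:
J(b, p) = 4 + √(-3 + b + p) (J(b, p) = 4 + √(p + ((-2 - 1) + b)) = 4 + √(p + (-3 + b)) = 4 + √(-3 + b + p))
g(K) = 5 (g(K) = 0 + 5 = 5)
g(J(L, 3))*(-8092) = 5*(-8092) = -40460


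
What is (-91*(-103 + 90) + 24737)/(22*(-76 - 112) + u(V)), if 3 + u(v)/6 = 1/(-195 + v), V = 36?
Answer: -114480/18347 ≈ -6.2397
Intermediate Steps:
u(v) = -18 + 6/(-195 + v)
(-91*(-103 + 90) + 24737)/(22*(-76 - 112) + u(V)) = (-91*(-103 + 90) + 24737)/(22*(-76 - 112) + 6*(586 - 3*36)/(-195 + 36)) = (-91*(-13) + 24737)/(22*(-188) + 6*(586 - 108)/(-159)) = (1183 + 24737)/(-4136 + 6*(-1/159)*478) = 25920/(-4136 - 956/53) = 25920/(-220164/53) = 25920*(-53/220164) = -114480/18347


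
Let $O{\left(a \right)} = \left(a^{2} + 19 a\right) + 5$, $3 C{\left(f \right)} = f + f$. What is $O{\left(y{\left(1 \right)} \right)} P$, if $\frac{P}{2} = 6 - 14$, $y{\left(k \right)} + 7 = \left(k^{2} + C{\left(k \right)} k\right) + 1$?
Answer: $\frac{8432}{9} \approx 936.89$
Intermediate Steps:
$C{\left(f \right)} = \frac{2 f}{3}$ ($C{\left(f \right)} = \frac{f + f}{3} = \frac{2 f}{3}$)
$y{\left(k \right)} = -6 + \frac{5 k^{2}}{3}$ ($y{\left(k \right)} = -7 + \left(\left(k^{2} + \frac{2 k}{3} k\right) + 1\right) = -7 + \left(\left(k^{2} + \frac{2 k^{2}}{3}\right) + 1\right) = -7 + \left(\frac{5 k^{2}}{3} + 1\right) = -7 + \left(1 + \frac{5 k^{2}}{3}\right) = -6 + \frac{5 k^{2}}{3}$)
$O{\left(a \right)} = 5 + a^{2} + 19 a$
$P = -16$ ($P = 2 \left(6 - 14\right) = 2 \left(-8\right) = -16$)
$O{\left(y{\left(1 \right)} \right)} P = \left(5 + \left(-6 + \frac{5 \cdot 1^{2}}{3}\right)^{2} + 19 \left(-6 + \frac{5 \cdot 1^{2}}{3}\right)\right) \left(-16\right) = \left(5 + \left(-6 + \frac{5}{3} \cdot 1\right)^{2} + 19 \left(-6 + \frac{5}{3} \cdot 1\right)\right) \left(-16\right) = \left(5 + \left(-6 + \frac{5}{3}\right)^{2} + 19 \left(-6 + \frac{5}{3}\right)\right) \left(-16\right) = \left(5 + \left(- \frac{13}{3}\right)^{2} + 19 \left(- \frac{13}{3}\right)\right) \left(-16\right) = \left(5 + \frac{169}{9} - \frac{247}{3}\right) \left(-16\right) = \left(- \frac{527}{9}\right) \left(-16\right) = \frac{8432}{9}$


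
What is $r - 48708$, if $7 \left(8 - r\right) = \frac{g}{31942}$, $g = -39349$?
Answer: $- \frac{10888988451}{223594} \approx -48700.0$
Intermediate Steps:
$r = \frac{1828101}{223594}$ ($r = 8 - \frac{\left(-39349\right) \frac{1}{31942}}{7} = 8 - - \frac{39349}{223594} = 8 + \frac{39349}{223594} = \frac{1828101}{223594} \approx 8.176$)
$r - 48708 = \frac{1828101}{223594} - 48708 = - \frac{10888988451}{223594}$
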